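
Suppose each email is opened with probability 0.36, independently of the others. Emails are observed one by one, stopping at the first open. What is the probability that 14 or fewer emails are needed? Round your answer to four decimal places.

0.9981

Y = number of emails to the first success; geometric, p = 0.36.
P(Y ≤ 14) = 1 − (1−p)^14 = 1 − 0.001934 = 0.998066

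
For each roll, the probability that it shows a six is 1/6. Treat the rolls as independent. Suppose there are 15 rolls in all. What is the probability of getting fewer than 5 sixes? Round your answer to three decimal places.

0.910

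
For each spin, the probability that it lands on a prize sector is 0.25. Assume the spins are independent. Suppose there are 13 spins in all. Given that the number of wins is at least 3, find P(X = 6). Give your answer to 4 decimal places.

0.0838

X ~ Binomial(13, 0.25). Want P(X=6 | X≥3) = P(X=6) / P(X≥3).
P(X=6) = C(13,6)·0.25^6·0.75^7 = 0.055922
P(X≥3) = 1 − 0.023757 − 0.102948 − 0.205896 = 0.667398
Ratio = 0.055922 / 0.667398 = 0.083792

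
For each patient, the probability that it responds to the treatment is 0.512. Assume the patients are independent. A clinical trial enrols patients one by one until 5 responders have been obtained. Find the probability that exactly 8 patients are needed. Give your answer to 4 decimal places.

Y = trial on which the fifth success occurs; negative binomial, r=5, p=0.512.
P(Y=8) = C(7,4) · p^5 · (1−p)^3
= 35 · 0.035184 · 0.11621 = 0.143112

0.1431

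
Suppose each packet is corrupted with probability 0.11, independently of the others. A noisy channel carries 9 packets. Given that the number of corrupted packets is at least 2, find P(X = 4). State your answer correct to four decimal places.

X ~ Binomial(9, 0.11). Want P(X=4 | X≥2) = P(X=4) / P(X≥2).
P(X=4) = C(9,4)·0.11^4·0.89^5 = 0.010301
P(X≥2) = 1 − 0.350356 − 0.389722 = 0.259921
Ratio = 0.010301 / 0.259921 = 0.039632

0.0396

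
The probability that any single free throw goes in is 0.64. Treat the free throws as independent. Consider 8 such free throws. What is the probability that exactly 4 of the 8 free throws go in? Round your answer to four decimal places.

0.1973

X ~ Binomial(n=8, p=0.64).
P(X=4) = C(8,4) · p^4 · (1−p)^4
= 70 · 0.16777 · 0.016796 = 0.197255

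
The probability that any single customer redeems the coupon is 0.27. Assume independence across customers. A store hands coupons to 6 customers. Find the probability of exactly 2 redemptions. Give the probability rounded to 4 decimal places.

X ~ Binomial(n=6, p=0.27).
P(X=2) = C(6,2) · p^2 · (1−p)^4
= 15 · 0.0729 · 0.28398 = 0.310535

0.3105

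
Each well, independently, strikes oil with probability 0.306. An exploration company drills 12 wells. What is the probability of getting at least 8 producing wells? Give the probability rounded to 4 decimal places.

X ~ Binomial(12, 0.306); P(X ≥ 8) = Σ C(12,k) p^k (1−p)^(12−k) over k:
  k=8: C(12,8)·0.306^8·0.694^4 = 0.008827
  k=9: C(12,9)·0.306^9·0.694^3 = 0.001730
  k=10: C(12,10)·0.306^10·0.694^2 = 0.000229
  k=11: C(12,11)·0.306^11·0.694^1 = 0.000018
  k=12: C(12,12)·0.306^12·0.694^0 = 0.000001
Total = 0.010805

0.0108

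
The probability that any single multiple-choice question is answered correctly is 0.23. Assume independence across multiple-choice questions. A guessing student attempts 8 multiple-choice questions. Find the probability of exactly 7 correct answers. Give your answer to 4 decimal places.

X ~ Binomial(n=8, p=0.23).
P(X=7) = C(8,7) · p^7 · (1−p)^1
= 8 · 3.4048e-05 · 0.77 = 0.000210

0.0002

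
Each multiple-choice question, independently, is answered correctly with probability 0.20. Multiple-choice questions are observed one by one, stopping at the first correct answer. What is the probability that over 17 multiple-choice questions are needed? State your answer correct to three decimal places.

Y = number of multiple-choice questions to the first success; geometric, p = 0.20.
P(Y > 17) = P(first 17 all fail) = (1−p)^17 = 0.02252

0.023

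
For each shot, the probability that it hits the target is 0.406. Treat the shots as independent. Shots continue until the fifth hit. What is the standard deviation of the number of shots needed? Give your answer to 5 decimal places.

4.24475

Y = total shots until the fifth success; negative binomial with r=5, p=0.406.
SD(Y) = √[r(1−p)/p²] = √(18.0179087) = 4.2447507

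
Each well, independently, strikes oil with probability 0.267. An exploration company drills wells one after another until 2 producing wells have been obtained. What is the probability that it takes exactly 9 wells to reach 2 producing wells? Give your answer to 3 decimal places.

Y = trial on which the second success occurs; negative binomial, r=2, p=0.267.
P(Y=9) = C(8,1) · p^2 · (1−p)^7
= 8 · 0.071289 · 0.11369 = 0.06484

0.065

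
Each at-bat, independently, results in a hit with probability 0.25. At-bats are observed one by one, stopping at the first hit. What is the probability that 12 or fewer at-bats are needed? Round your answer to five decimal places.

Y = number of at-bats to the first success; geometric, p = 0.25.
P(Y ≤ 12) = 1 − (1−p)^12 = 1 − 0.0316764 = 0.9683236

0.96832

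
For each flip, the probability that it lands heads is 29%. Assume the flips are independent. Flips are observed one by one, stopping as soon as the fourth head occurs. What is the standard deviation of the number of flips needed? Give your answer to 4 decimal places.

Y = total flips until the fourth success; negative binomial with r=4, p=0.29.
SD(Y) = √[r(1−p)/p²] = √(33.769322) = 5.811138

5.8111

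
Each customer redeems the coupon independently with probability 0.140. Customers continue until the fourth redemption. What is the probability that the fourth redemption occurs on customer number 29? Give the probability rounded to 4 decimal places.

0.0290

Y = trial on which the fourth success occurs; negative binomial, r=4, p=0.14.
P(Y=29) = C(28,3) · p^4 · (1−p)^25
= 3276 · 0.00038416 · 0.023039 = 0.028995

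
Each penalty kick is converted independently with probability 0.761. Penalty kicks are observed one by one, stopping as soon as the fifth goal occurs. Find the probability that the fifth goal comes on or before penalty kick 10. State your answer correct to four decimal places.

Finishing within 10 penalty kicks ⇔ at least 5 successes in the first 10. With X ~ Binomial(10, 0.761), P(Y ≤ 10) = 1 − P(X ≤ 4).
  k=0: C(10,0)·0.761^0·0.239^10 = 0.000001
  k=1: C(10,1)·0.761^1·0.239^9 = 0.000019
  k=2: C(10,2)·0.761^2·0.239^8 = 0.000277
  k=3: C(10,3)·0.761^3·0.239^7 = 0.002356
  k=4: C(10,4)·0.761^4·0.239^6 = 0.013126
1 − 0.015780 = 0.984220

0.9842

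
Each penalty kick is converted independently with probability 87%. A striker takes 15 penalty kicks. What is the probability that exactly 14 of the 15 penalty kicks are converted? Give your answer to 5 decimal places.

0.27753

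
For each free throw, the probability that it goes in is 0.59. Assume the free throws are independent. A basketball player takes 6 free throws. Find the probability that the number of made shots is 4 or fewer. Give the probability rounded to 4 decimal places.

X ~ Binomial(6, 0.59); P(X ≤ 4) = Σ C(6,k) p^k (1−p)^(6−k) over k:
  k=0: C(6,0)·0.59^0·0.41^6 = 0.004750
  k=1: C(6,1)·0.59^1·0.41^5 = 0.041013
  k=2: C(6,2)·0.59^2·0.41^4 = 0.147547
  k=3: C(6,3)·0.59^3·0.41^3 = 0.283099
  k=4: C(6,4)·0.59^4·0.41^2 = 0.305539
Total = 0.781948

0.7819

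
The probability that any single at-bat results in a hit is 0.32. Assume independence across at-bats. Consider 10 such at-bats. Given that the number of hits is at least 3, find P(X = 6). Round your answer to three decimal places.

X ~ Binomial(10, 0.32). Want P(X=6 | X≥3) = P(X=6) / P(X≥3).
P(X=6) = C(10,6)·0.32^6·0.68^4 = 0.04821
P(X≥3) = 1 − 0.02114 − 0.09948 − 0.21066 = 0.66872
Ratio = 0.04821 / 0.66872 = 0.07210

0.072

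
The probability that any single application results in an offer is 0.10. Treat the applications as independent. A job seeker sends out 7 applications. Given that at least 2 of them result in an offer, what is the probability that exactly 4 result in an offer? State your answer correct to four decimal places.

0.0170

X ~ Binomial(7, 0.10). Want P(X=4 | X≥2) = P(X=4) / P(X≥2).
P(X=4) = C(7,4)·0.10^4·0.90^3 = 0.002551
P(X≥2) = 1 − 0.478297 − 0.372009 = 0.149694
Ratio = 0.002551 / 0.149694 = 0.017045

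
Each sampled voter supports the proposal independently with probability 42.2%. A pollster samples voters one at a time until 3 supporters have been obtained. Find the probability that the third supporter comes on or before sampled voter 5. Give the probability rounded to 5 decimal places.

0.35611

Finishing within 5 sampled voters ⇔ at least 3 successes in the first 5. With X ~ Binomial(5, 0.422), P(Y ≤ 5) = 1 − P(X ≤ 2).
  k=0: C(5,0)·0.422^0·0.578^5 = 0.0645118
  k=1: C(5,1)·0.422^1·0.578^4 = 0.2355016
  k=2: C(5,2)·0.422^2·0.578^3 = 0.3438812
1 − 0.6438946 = 0.3561054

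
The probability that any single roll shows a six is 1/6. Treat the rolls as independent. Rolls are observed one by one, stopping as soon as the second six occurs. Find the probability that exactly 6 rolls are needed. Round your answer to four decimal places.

0.0670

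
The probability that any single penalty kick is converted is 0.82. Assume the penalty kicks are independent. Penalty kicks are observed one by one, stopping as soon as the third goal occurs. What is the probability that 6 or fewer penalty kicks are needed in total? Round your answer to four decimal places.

Finishing within 6 penalty kicks ⇔ at least 3 successes in the first 6. With X ~ Binomial(6, 0.82), P(Y ≤ 6) = 1 − P(X ≤ 2).
  k=0: C(6,0)·0.82^0·0.18^6 = 0.000034
  k=1: C(6,1)·0.82^1·0.18^5 = 0.000930
  k=2: C(6,2)·0.82^2·0.18^4 = 0.010588
1 − 0.011552 = 0.988448

0.9884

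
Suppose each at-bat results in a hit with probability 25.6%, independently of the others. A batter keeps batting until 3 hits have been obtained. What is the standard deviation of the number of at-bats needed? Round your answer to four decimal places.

Y = total at-bats until the third success; negative binomial with r=3, p=0.256.
SD(Y) = √[r(1−p)/p²] = √(34.057617) = 5.835890

5.8359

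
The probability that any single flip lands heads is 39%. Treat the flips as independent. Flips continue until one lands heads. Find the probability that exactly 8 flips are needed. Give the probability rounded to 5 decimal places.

Geometric (trials to first success), p = 0.39.
P(Y = 8) = (1−p)^7 · p = 0.031427 · 0.39 = 0.0122567

0.01226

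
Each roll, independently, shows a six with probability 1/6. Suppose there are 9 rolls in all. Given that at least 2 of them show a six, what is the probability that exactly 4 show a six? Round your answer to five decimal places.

X ~ Binomial(9, 0.166667). Want P(X=4 | X≥2) = P(X=4) / P(X≥2).
P(X=4) = C(9,4)·0.166667^4·0.833333^5 = 0.0390714
P(X≥2) = 1 − 0.1938067 − 0.3488521 = 0.4573412
Ratio = 0.0390714 / 0.4573412 = 0.0854317

0.08543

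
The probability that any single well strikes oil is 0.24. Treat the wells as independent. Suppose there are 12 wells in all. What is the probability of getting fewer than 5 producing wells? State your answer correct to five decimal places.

X ~ Binomial(12, 0.24); P(X ≤ 4) = Σ C(12,k) p^k (1−p)^(12−k) over k:
  k=0: C(12,0)·0.24^0·0.76^12 = 0.0371333
  k=1: C(12,1)·0.24^1·0.76^11 = 0.1407155
  k=2: C(12,2)·0.24^2·0.76^10 = 0.2444006
  k=3: C(12,3)·0.24^3·0.76^9 = 0.2572638
  k=4: C(12,4)·0.24^4·0.76^8 = 0.1827927
Total = 0.8623060

0.86231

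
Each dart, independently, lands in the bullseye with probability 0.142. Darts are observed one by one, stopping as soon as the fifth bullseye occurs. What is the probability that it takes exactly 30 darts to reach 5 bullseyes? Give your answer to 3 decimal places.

Y = trial on which the fifth success occurs; negative binomial, r=5, p=0.142.
P(Y=30) = C(29,4) · p^5 · (1−p)^25
= 23751 · 5.7735e-05 · 0.021736 = 0.02981

0.030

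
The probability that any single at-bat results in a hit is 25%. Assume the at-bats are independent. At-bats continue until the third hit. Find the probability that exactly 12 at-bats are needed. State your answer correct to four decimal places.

Y = trial on which the third success occurs; negative binomial, r=3, p=0.25.
P(Y=12) = C(11,2) · p^3 · (1−p)^9
= 55 · 0.015625 · 0.075085 = 0.064526

0.0645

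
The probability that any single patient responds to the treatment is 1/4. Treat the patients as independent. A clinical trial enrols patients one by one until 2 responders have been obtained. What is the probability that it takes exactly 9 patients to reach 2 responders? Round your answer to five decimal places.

Y = trial on which the second success occurs; negative binomial, r=2, p=0.25.
P(Y=9) = C(8,1) · p^2 · (1−p)^7
= 8 · 0.0625 · 0.13348 = 0.0667419

0.06674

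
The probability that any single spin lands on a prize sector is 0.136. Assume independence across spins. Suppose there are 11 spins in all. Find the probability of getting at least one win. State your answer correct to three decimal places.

0.800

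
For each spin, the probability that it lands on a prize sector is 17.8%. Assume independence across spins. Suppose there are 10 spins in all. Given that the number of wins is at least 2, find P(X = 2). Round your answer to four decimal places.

X ~ Binomial(10, 0.178). Want P(X=2 | X≥2) = P(X=2) / P(X≥2).
P(X=2) = C(10,2)·0.178^2·0.822^8 = 0.297185
P(X≥2) = 1 − 0.140837 − 0.304976 = 0.554186
Ratio = 0.297185 / 0.554186 = 0.536255

0.5363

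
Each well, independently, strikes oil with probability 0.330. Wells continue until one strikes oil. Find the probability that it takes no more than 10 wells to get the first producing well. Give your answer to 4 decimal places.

Y = number of wells to the first success; geometric, p = 0.33.
P(Y ≤ 10) = 1 − (1−p)^10 = 1 − 0.018228 = 0.981772

0.9818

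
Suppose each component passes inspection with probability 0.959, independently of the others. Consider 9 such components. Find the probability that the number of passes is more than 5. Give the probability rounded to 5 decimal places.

0.99970

X ~ Binomial(9, 0.959); P(X ≥ 6) = Σ C(9,k) p^k (1−p)^(9−k) over k:
  k=6: C(9,6)·0.959^6·0.041^3 = 0.0045034
  k=7: C(9,7)·0.959^7·0.041^2 = 0.0451440
  k=8: C(9,8)·0.959^8·0.041^1 = 0.2639826
  k=9: C(9,9)·0.959^9·0.041^0 = 0.6860685
Total = 0.9996985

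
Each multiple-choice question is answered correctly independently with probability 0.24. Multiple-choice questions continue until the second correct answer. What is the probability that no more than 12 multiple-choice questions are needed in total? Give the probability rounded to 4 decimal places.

0.8222

Finishing within 12 multiple-choice questions ⇔ at least 2 successes in the first 12. With X ~ Binomial(12, 0.24), P(Y ≤ 12) = 1 − P(X ≤ 1).
  k=0: C(12,0)·0.24^0·0.76^12 = 0.037133
  k=1: C(12,1)·0.24^1·0.76^11 = 0.140716
1 − 0.177849 = 0.822151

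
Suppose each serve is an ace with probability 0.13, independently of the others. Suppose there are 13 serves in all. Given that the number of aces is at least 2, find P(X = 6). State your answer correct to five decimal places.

X ~ Binomial(13, 0.13). Want P(X=6 | X≥2) = P(X=6) / P(X≥2).
P(X=6) = C(13,6)·0.13^6·0.87^7 = 0.0031247
P(X≥2) = 1 − 0.1635876 − 0.3177735 = 0.5186389
Ratio = 0.0031247 / 0.5186389 = 0.0060249

0.00602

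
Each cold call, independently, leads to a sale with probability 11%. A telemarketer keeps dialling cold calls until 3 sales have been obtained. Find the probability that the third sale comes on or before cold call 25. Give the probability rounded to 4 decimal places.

0.5291

Finishing within 25 cold calls ⇔ at least 3 successes in the first 25. With X ~ Binomial(25, 0.11), P(Y ≤ 25) = 1 − P(X ≤ 2).
  k=0: C(25,0)·0.11^0·0.89^25 = 0.054294
  k=1: C(25,1)·0.11^1·0.89^24 = 0.167762
  k=2: C(25,2)·0.11^2·0.89^23 = 0.248815
1 − 0.470871 = 0.529129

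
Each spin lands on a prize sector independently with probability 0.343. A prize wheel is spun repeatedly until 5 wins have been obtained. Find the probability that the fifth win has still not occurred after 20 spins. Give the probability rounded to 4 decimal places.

Needing more than 20 spins ⇔ fewer than 5 successes in the first 20. With X ~ Binomial(20, 0.343), P(Y > 20) = P(X ≤ 4).
  k=0: C(20,0)·0.343^0·0.657^20 = 0.000225
  k=1: C(20,1)·0.343^1·0.657^19 = 0.002345
  k=2: C(20,2)·0.343^2·0.657^18 = 0.011628
  k=3: C(20,3)·0.343^3·0.657^17 = 0.036425
  k=4: C(20,4)·0.343^4·0.657^16 = 0.080820
P(X ≤ 4) = 0.131442

0.1314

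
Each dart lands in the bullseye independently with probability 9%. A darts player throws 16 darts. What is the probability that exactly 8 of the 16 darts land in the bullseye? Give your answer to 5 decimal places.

X ~ Binomial(n=16, p=0.09).
P(X=8) = C(16,8) · p^8 · (1−p)^8
= 12870 · 4.3047e-09 · 0.47025 = 0.0000261

0.00003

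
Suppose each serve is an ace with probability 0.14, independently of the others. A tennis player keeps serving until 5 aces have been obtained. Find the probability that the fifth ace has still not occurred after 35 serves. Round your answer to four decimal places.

0.4460

Needing more than 35 serves ⇔ fewer than 5 successes in the first 35. With X ~ Binomial(35, 0.14), P(Y > 35) = P(X ≤ 4).
  k=0: C(35,0)·0.14^0·0.86^35 = 0.005099
  k=1: C(35,1)·0.14^1·0.86^34 = 0.029050
  k=2: C(35,2)·0.14^2·0.86^33 = 0.080394
  k=3: C(35,3)·0.14^3·0.86^32 = 0.143961
  k=4: C(35,4)·0.14^4·0.86^31 = 0.187484
P(X ≤ 4) = 0.445987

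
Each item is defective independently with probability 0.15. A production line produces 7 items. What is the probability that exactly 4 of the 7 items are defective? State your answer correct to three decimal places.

0.011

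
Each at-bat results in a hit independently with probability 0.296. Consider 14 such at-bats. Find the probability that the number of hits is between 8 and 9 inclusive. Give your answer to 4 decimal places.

0.0276

X ~ Binomial(14, 0.296); P(8 ≤ X ≤ 9) = Σ C(14,k) p^k (1−p)^(14−k) over k:
  k=8: C(14,8)·0.296^8·0.704^6 = 0.021544
  k=9: C(14,9)·0.296^9·0.704^5 = 0.006039
Total = 0.027583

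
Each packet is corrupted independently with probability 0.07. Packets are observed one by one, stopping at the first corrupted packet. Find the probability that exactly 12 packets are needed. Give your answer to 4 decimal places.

0.0315

Geometric (trials to first success), p = 0.07.
P(Y = 12) = (1−p)^11 · p = 0.4501 · 0.07 = 0.031507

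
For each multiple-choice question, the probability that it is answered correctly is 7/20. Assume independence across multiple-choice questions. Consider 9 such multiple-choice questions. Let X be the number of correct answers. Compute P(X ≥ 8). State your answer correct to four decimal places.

0.0014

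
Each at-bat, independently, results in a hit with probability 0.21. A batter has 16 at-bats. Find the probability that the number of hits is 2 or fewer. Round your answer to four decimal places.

0.3161

X ~ Binomial(16, 0.21); P(X ≤ 2) = Σ C(16,k) p^k (1−p)^(16−k) over k:
  k=0: C(16,0)·0.21^0·0.79^16 = 0.023016
  k=1: C(16,1)·0.21^1·0.79^15 = 0.097892
  k=2: C(16,2)·0.21^2·0.79^14 = 0.195164
Total = 0.316072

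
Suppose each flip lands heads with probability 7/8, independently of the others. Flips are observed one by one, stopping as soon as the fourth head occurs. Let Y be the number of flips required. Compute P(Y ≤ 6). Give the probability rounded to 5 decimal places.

Finishing within 6 flips ⇔ at least 4 successes in the first 6. With X ~ Binomial(6, 0.875), P(Y ≤ 6) = 1 − P(X ≤ 3).
  k=0: C(6,0)·0.875^0·0.125^6 = 0.0000038
  k=1: C(6,1)·0.875^1·0.125^5 = 0.0001602
  k=2: C(6,2)·0.875^2·0.125^4 = 0.0028038
  k=3: C(6,3)·0.875^3·0.125^3 = 0.0261688
1 − 0.0291367 = 0.9708633

0.97086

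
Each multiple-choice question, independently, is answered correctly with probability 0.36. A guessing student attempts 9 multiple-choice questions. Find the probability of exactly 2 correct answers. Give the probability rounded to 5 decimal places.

0.20520

X ~ Binomial(n=9, p=0.36).
P(X=2) = C(9,2) · p^2 · (1−p)^7
= 36 · 0.1296 · 0.04398 = 0.2051953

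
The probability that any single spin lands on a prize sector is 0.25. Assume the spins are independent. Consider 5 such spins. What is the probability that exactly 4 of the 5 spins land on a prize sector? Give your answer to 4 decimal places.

X ~ Binomial(n=5, p=0.25).
P(X=4) = C(5,4) · p^4 · (1−p)^1
= 5 · 0.0039062 · 0.75 = 0.014648

0.0146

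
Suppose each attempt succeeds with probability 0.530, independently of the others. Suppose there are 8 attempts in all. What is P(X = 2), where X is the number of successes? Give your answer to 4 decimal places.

X ~ Binomial(n=8, p=0.53).
P(X=2) = C(8,2) · p^2 · (1−p)^6
= 28 · 0.2809 · 0.010779 = 0.084781

0.0848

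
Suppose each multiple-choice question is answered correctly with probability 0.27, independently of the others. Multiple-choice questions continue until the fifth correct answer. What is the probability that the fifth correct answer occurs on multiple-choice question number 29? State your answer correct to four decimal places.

Y = trial on which the fifth success occurs; negative binomial, r=5, p=0.27.
P(Y=29) = C(28,4) · p^5 · (1−p)^24
= 20475 · 0.0014349 · 0.0005245 = 0.015410

0.0154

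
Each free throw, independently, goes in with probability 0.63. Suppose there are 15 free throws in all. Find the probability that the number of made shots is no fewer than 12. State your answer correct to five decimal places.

0.13509

X ~ Binomial(15, 0.63); P(X ≥ 12) = Σ C(15,k) p^k (1−p)^(15−k) over k:
  k=12: C(15,12)·0.63^12·0.37^3 = 0.0900955
  k=13: C(15,13)·0.63^13·0.37^2 = 0.0354014
  k=14: C(15,14)·0.63^14·0.37^1 = 0.0086111
  k=15: C(15,15)·0.63^15·0.37^0 = 0.0009775
Total = 0.1350855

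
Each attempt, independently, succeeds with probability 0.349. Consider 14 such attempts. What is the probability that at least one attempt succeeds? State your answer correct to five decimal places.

0.99754

P(at least one) = 1 − P(none) = 1 − (1 − 0.349)^14
= 1 − 0.0024555 = 0.9975445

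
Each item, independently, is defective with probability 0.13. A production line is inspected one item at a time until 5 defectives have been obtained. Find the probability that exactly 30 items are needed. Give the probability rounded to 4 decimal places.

0.0271

Y = trial on which the fifth success occurs; negative binomial, r=5, p=0.13.
P(Y=30) = C(29,4) · p^5 · (1−p)^25
= 23751 · 3.7129e-05 · 0.03076 = 0.027126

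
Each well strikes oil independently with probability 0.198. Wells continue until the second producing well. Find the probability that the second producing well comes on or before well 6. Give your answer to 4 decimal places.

0.3397

Finishing within 6 wells ⇔ at least 2 successes in the first 6. With X ~ Binomial(6, 0.198), P(Y ≤ 6) = 1 − P(X ≤ 1).
  k=0: C(6,0)·0.198^0·0.802^6 = 0.266101
  k=1: C(6,1)·0.198^1·0.802^5 = 0.394174
1 − 0.660275 = 0.339725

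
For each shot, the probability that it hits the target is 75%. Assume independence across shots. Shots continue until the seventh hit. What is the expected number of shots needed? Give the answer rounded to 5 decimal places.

Y = total shots until the seventh success; negative binomial with r=7, p=0.75.
E[Y] = r / p = 7 / 0.75 = 9.3333333

9.33333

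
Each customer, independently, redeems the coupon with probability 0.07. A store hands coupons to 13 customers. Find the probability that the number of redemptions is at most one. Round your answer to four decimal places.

0.7702

X ~ Binomial(13, 0.07); P(X ≤ 1) = Σ C(13,k) p^k (1−p)^(13−k) over k:
  k=0: C(13,0)·0.07^0·0.93^13 = 0.389295
  k=1: C(13,1)·0.07^1·0.93^12 = 0.380923
Total = 0.770217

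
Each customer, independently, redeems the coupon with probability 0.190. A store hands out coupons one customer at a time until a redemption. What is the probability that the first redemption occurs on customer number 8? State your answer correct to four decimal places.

Geometric (trials to first success), p = 0.19.
P(Y = 8) = (1−p)^7 · p = 0.22877 · 0.19 = 0.043466

0.0435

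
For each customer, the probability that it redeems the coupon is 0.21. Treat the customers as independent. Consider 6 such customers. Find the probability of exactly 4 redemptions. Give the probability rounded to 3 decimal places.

0.018

X ~ Binomial(n=6, p=0.21).
P(X=4) = C(6,4) · p^4 · (1−p)^2
= 15 · 0.0019448 · 0.6241 = 0.01821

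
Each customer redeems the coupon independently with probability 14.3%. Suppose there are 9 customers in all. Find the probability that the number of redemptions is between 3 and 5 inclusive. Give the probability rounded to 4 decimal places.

0.1257

X ~ Binomial(9, 0.143); P(3 ≤ X ≤ 5) = Σ C(9,k) p^k (1−p)^(9−k) over k:
  k=3: C(9,3)·0.143^3·0.857^6 = 0.097313
  k=4: C(9,4)·0.143^4·0.857^5 = 0.024357
  k=5: C(9,5)·0.143^5·0.857^4 = 0.004064
Total = 0.125734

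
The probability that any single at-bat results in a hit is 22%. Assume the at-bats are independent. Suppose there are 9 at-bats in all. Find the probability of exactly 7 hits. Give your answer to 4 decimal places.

X ~ Binomial(n=9, p=0.22).
P(X=7) = C(9,7) · p^7 · (1−p)^2
= 36 · 2.4944e-05 · 0.6084 = 0.000546

0.0005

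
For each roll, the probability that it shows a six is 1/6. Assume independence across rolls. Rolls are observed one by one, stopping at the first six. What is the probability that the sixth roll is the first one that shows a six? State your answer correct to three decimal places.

Geometric (trials to first success), p = 0.166667.
P(Y = 6) = (1−p)^5 · p = 0.40188 · 0.166667 = 0.06698

0.067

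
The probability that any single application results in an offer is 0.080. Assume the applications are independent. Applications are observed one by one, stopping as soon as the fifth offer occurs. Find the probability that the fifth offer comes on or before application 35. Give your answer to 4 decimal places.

0.1443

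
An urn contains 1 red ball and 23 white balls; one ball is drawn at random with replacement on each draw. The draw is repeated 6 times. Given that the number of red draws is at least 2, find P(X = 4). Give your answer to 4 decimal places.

0.0018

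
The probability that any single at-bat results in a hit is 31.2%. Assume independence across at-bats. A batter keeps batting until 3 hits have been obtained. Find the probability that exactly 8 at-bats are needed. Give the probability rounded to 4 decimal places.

0.0983

Y = trial on which the third success occurs; negative binomial, r=3, p=0.312.
P(Y=8) = C(7,2) · p^3 · (1−p)^5
= 21 · 0.030371 · 0.15415 = 0.098316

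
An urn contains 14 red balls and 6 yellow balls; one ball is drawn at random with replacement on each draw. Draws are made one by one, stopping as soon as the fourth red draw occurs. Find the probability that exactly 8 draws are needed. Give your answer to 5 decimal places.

0.06807

Y = trial on which the fourth success occurs; negative binomial, r=4, p=0.70.
P(Y=8) = C(7,3) · p^4 · (1−p)^4
= 35 · 0.2401 · 0.0081 = 0.0680683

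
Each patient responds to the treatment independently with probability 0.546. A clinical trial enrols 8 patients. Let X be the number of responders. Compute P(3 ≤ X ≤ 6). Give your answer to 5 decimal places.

0.84730

X ~ Binomial(8, 0.546); P(3 ≤ X ≤ 6) = Σ C(8,k) p^k (1−p)^(8−k) over k:
  k=3: C(8,3)·0.546^3·0.454^5 = 0.1758107
  k=4: C(8,4)·0.546^4·0.454^4 = 0.2642969
  k=5: C(8,5)·0.546^5·0.454^3 = 0.2542839
  k=6: C(8,6)·0.546^6·0.454^2 = 0.1529064
Total = 0.8472978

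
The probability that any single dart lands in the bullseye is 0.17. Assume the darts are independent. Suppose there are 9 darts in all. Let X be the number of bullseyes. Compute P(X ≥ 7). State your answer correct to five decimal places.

X ~ Binomial(9, 0.17); P(X ≥ 7) = Σ C(9,k) p^k (1−p)^(9−k) over k:
  k=7: C(9,7)·0.17^7·0.83^2 = 0.0001018
  k=8: C(9,8)·0.17^8·0.83^1 = 0.0000052
  k=9: C(9,9)·0.17^9·0.83^0 = 0.0000001
Total = 0.0001071

0.00011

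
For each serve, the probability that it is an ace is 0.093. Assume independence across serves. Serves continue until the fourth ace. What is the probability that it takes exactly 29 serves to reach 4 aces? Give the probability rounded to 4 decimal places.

0.0214

Y = trial on which the fourth success occurs; negative binomial, r=4, p=0.093.
P(Y=29) = C(28,3) · p^4 · (1−p)^25
= 3276 · 7.4805e-05 · 0.087133 = 0.021353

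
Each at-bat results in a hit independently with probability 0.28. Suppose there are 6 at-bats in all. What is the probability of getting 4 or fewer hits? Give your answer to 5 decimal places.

0.99208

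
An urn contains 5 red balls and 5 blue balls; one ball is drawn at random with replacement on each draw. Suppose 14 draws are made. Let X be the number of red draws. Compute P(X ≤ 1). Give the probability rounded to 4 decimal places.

X ~ Binomial(14, 0.50); P(X ≤ 1) = Σ C(14,k) p^k (1−p)^(14−k) over k:
  k=0: C(14,0)·0.50^0·0.50^14 = 0.000061
  k=1: C(14,1)·0.50^1·0.50^13 = 0.000854
Total = 0.000916

0.0009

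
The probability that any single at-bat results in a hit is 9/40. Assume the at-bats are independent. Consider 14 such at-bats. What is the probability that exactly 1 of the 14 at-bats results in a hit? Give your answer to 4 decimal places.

0.1146

X ~ Binomial(n=14, p=0.225).
P(X=1) = C(14,1) · p^1 · (1−p)^13
= 14 · 0.225 · 0.036385 = 0.114613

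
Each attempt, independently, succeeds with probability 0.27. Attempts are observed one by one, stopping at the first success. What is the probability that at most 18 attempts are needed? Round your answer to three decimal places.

0.997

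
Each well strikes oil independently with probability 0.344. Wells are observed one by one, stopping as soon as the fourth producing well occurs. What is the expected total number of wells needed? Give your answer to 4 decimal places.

Y = total wells until the fourth success; negative binomial with r=4, p=0.344.
E[Y] = r / p = 4 / 0.344 = 11.627907

11.6279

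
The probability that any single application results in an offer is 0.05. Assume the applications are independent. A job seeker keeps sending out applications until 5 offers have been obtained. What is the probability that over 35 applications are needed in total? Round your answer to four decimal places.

0.9710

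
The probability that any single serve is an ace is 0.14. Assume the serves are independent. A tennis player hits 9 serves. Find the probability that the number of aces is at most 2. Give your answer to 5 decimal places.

X ~ Binomial(9, 0.14); P(X ≤ 2) = Σ C(9,k) p^k (1−p)^(9−k) over k:
  k=0: C(9,0)·0.14^0·0.86^9 = 0.2573274
  k=1: C(9,1)·0.14^1·0.86^8 = 0.3770146
  k=2: C(9,2)·0.14^2·0.86^7 = 0.2454979
Total = 0.8798399

0.87984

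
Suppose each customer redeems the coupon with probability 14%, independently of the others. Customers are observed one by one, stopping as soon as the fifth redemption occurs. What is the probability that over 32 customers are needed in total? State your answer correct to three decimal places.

0.529

Needing more than 32 customers ⇔ fewer than 5 successes in the first 32. With X ~ Binomial(32, 0.14), P(Y > 32) = P(X ≤ 4).
  k=0: C(32,0)·0.14^0·0.86^32 = 0.00802
  k=1: C(32,1)·0.14^1·0.86^31 = 0.04176
  k=2: C(32,2)·0.14^2·0.86^30 = 0.10536
  k=3: C(32,3)·0.14^3·0.86^29 = 0.17152
  k=4: C(32,4)·0.14^4·0.86^28 = 0.20244
P(X ≤ 4) = 0.52910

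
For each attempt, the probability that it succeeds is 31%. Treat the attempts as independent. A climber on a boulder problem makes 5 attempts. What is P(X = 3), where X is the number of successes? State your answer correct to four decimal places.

0.1418

X ~ Binomial(n=5, p=0.31).
P(X=3) = C(5,3) · p^3 · (1−p)^2
= 10 · 0.029791 · 0.4761 = 0.141835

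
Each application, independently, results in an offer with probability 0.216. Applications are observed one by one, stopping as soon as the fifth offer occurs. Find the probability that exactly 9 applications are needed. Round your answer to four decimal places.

0.0124

Y = trial on which the fifth success occurs; negative binomial, r=5, p=0.216.
P(Y=9) = C(8,4) · p^5 · (1−p)^4
= 70 · 0.00047018 · 0.3778 = 0.012435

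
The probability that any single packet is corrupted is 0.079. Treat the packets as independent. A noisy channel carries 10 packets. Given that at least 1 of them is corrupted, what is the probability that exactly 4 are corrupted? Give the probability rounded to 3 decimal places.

X ~ Binomial(10, 0.079). Want P(X=4 | X≥1) = P(X=4) / P(X≥1).
P(X=4) = C(10,4)·0.079^4·0.921^6 = 0.00499
P(X≥1) = 1 − 0.43913 = 0.56087
Ratio = 0.00499 / 0.56087 = 0.00890

0.009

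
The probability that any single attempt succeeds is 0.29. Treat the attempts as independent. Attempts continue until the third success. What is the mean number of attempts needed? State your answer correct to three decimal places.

Y = total attempts until the third success; negative binomial with r=3, p=0.29.
E[Y] = r / p = 3 / 0.29 = 10.34483

10.345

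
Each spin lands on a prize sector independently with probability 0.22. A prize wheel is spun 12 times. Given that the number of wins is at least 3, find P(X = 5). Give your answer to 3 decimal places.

X ~ Binomial(12, 0.22). Want P(X=5 | X≥3) = P(X=5) / P(X≥3).
P(X=5) = C(12,5)·0.22^5·0.78^7 = 0.07170
P(X≥3) = 1 − 0.05071 − 0.17165 − 0.26628 = 0.51136
Ratio = 0.07170 / 0.51136 = 0.14021

0.140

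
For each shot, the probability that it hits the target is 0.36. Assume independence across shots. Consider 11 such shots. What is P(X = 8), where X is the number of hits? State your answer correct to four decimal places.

X ~ Binomial(n=11, p=0.36).
P(X=8) = C(11,8) · p^8 · (1−p)^3
= 165 · 0.00028211 · 0.26214 = 0.012202

0.0122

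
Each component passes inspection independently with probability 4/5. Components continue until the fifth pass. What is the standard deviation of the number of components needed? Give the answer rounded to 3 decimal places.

Y = total components until the fifth success; negative binomial with r=5, p=0.80.
SD(Y) = √[r(1−p)/p²] = √(1.56250) = 1.25000

1.250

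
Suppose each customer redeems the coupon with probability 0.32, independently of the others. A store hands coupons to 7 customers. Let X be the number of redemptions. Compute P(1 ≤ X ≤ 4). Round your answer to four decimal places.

X ~ Binomial(7, 0.32); P(1 ≤ X ≤ 4) = Σ C(7,k) p^k (1−p)^(7−k) over k:
  k=1: C(7,1)·0.32^1·0.68^6 = 0.221463
  k=2: C(7,2)·0.32^2·0.68^5 = 0.312654
  k=3: C(7,3)·0.32^3·0.68^4 = 0.245219
  k=4: C(7,4)·0.32^4·0.68^3 = 0.115397
Total = 0.894733

0.8947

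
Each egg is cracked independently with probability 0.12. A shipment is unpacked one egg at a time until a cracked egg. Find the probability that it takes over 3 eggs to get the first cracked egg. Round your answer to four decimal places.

0.6815

Y = number of eggs to the first success; geometric, p = 0.12.
P(Y > 3) = P(first 3 all fail) = (1−p)^3 = 0.681472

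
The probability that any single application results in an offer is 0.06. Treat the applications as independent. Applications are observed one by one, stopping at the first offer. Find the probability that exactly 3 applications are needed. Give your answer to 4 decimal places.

Geometric (trials to first success), p = 0.06.
P(Y = 3) = (1−p)^2 · p = 0.8836 · 0.06 = 0.053016

0.0530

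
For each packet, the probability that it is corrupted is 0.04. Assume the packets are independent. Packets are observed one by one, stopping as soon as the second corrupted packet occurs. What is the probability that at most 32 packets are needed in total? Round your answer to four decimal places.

0.3681

Finishing within 32 packets ⇔ at least 2 successes in the first 32. With X ~ Binomial(32, 0.04), P(Y ≤ 32) = 1 − P(X ≤ 1).
  k=0: C(32,0)·0.04^0·0.96^32 = 0.270819
  k=1: C(32,1)·0.04^1·0.96^31 = 0.361092
1 − 0.631911 = 0.368089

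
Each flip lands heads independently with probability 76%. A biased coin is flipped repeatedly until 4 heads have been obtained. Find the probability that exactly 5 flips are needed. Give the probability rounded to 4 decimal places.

Y = trial on which the fourth success occurs; negative binomial, r=4, p=0.76.
P(Y=5) = C(4,3) · p^4 · (1−p)^1
= 4 · 0.33362 · 0.24 = 0.320277

0.3203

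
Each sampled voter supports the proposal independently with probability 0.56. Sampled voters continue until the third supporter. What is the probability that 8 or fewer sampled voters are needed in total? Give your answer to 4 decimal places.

Finishing within 8 sampled voters ⇔ at least 3 successes in the first 8. With X ~ Binomial(8, 0.56), P(Y ≤ 8) = 1 − P(X ≤ 2).
  k=0: C(8,0)·0.56^0·0.44^8 = 0.001405
  k=1: C(8,1)·0.56^1·0.44^7 = 0.014304
  k=2: C(8,2)·0.56^2·0.44^6 = 0.063716
1 − 0.079425 = 0.920575

0.9206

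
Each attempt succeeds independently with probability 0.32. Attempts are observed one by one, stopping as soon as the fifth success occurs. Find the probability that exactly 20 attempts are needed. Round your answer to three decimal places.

0.040

Y = trial on which the fifth success occurs; negative binomial, r=5, p=0.32.
P(Y=20) = C(19,4) · p^5 · (1−p)^15
= 3876 · 0.0033554 · 0.0030735 = 0.03997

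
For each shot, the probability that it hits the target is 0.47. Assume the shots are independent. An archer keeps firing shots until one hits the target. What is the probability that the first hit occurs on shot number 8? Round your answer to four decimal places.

Geometric (trials to first success), p = 0.47.
P(Y = 8) = (1−p)^7 · p = 0.011747 · 0.47 = 0.005521

0.0055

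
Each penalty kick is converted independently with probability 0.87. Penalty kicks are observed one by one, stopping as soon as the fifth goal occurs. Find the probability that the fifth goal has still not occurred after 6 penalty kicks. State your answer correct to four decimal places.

0.1776

Needing more than 6 penalty kicks ⇔ fewer than 5 successes in the first 6. With X ~ Binomial(6, 0.87), P(Y > 6) = P(X ≤ 4).
  k=0: C(6,0)·0.87^0·0.13^6 = 0.000005
  k=1: C(6,1)·0.87^1·0.13^5 = 0.000194
  k=2: C(6,2)·0.87^2·0.13^4 = 0.003243
  k=3: C(6,3)·0.87^3·0.13^3 = 0.028935
  k=4: C(6,4)·0.87^4·0.13^2 = 0.145230
P(X ≤ 4) = 0.177605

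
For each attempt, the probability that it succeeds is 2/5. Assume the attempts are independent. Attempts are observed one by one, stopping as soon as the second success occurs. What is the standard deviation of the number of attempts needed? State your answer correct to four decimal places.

2.7386

Y = total attempts until the second success; negative binomial with r=2, p=0.40.
SD(Y) = √[r(1−p)/p²] = √(7.500000) = 2.738613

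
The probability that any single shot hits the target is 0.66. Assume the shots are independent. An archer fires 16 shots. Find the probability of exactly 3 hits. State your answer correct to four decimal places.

0.0001

X ~ Binomial(n=16, p=0.66).
P(X=3) = C(16,3) · p^3 · (1−p)^13
= 560 · 0.2875 · 8.1138e-07 = 0.000131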